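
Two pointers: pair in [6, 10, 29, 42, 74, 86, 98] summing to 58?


lo=0(6)+hi=6(98)=104
lo=0(6)+hi=5(86)=92
lo=0(6)+hi=4(74)=80
lo=0(6)+hi=3(42)=48
lo=1(10)+hi=3(42)=52
lo=2(29)+hi=3(42)=71

No pair found


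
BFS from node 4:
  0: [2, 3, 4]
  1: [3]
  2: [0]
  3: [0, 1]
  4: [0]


Visit 4, enqueue [0]
Visit 0, enqueue [2, 3]
Visit 2, enqueue []
Visit 3, enqueue [1]
Visit 1, enqueue []

BFS order: [4, 0, 2, 3, 1]


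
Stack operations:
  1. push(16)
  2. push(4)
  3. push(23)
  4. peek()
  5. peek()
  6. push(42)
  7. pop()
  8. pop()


push(16) -> [16]
push(4) -> [16, 4]
push(23) -> [16, 4, 23]
peek()->23
peek()->23
push(42) -> [16, 4, 23, 42]
pop()->42, [16, 4, 23]
pop()->23, [16, 4]

Final stack: [16, 4]


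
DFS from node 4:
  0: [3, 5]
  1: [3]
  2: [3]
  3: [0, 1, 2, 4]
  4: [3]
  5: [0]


Visit 4, push [3]
Visit 3, push [2, 1, 0]
Visit 0, push [5]
Visit 5, push []
Visit 1, push []
Visit 2, push []

DFS order: [4, 3, 0, 5, 1, 2]


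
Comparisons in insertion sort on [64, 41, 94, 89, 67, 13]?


Algorithm: insertion sort
Input: [64, 41, 94, 89, 67, 13]
Sorted: [13, 41, 64, 67, 89, 94]

12


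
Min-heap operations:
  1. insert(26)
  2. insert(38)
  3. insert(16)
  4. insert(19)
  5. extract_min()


insert(26) -> [26]
insert(38) -> [26, 38]
insert(16) -> [16, 38, 26]
insert(19) -> [16, 19, 26, 38]
extract_min()->16, [19, 38, 26]

Final heap: [19, 38, 26]


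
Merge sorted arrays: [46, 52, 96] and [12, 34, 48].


Take 12 from B
Take 34 from B
Take 46 from A
Take 48 from B

Merged: [12, 34, 46, 48, 52, 96]


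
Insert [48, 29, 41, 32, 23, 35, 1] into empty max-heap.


Insert 48: [48]
Insert 29: [48, 29]
Insert 41: [48, 29, 41]
Insert 32: [48, 32, 41, 29]
Insert 23: [48, 32, 41, 29, 23]
Insert 35: [48, 32, 41, 29, 23, 35]
Insert 1: [48, 32, 41, 29, 23, 35, 1]

Final heap: [48, 32, 41, 29, 23, 35, 1]


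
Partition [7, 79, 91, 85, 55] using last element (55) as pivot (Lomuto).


Pivot: 55
  7 <= 55: advance i (no swap)
Place pivot at 1: [7, 55, 91, 85, 79]

Partitioned: [7, 55, 91, 85, 79]


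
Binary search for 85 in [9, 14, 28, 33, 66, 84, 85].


Step 1: lo=0, hi=6, mid=3, val=33
Step 2: lo=4, hi=6, mid=5, val=84
Step 3: lo=6, hi=6, mid=6, val=85

Found at index 6


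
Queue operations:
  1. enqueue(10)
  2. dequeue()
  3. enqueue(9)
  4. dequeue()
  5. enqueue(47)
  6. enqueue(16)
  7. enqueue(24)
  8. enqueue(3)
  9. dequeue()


enqueue(10) -> [10]
dequeue()->10, []
enqueue(9) -> [9]
dequeue()->9, []
enqueue(47) -> [47]
enqueue(16) -> [47, 16]
enqueue(24) -> [47, 16, 24]
enqueue(3) -> [47, 16, 24, 3]
dequeue()->47, [16, 24, 3]

Final queue: [16, 24, 3]


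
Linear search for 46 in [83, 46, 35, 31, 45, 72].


i=0: 83!=46
i=1: 46==46 found!

Found at 1, 2 comps


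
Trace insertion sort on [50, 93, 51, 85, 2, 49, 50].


Initial: [50, 93, 51, 85, 2, 49, 50]
Insert 93: [50, 93, 51, 85, 2, 49, 50]
Insert 51: [50, 51, 93, 85, 2, 49, 50]
Insert 85: [50, 51, 85, 93, 2, 49, 50]
Insert 2: [2, 50, 51, 85, 93, 49, 50]
Insert 49: [2, 49, 50, 51, 85, 93, 50]
Insert 50: [2, 49, 50, 50, 51, 85, 93]

Sorted: [2, 49, 50, 50, 51, 85, 93]


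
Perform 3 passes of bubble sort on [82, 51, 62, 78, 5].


Initial: [82, 51, 62, 78, 5]
Pass 1: [51, 62, 78, 5, 82] (4 swaps)
Pass 2: [51, 62, 5, 78, 82] (1 swaps)
Pass 3: [51, 5, 62, 78, 82] (1 swaps)

After 3 passes: [51, 5, 62, 78, 82]


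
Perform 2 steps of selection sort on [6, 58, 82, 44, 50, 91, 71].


Initial: [6, 58, 82, 44, 50, 91, 71]
Step 1: min=6 at 0
  Swap: [6, 58, 82, 44, 50, 91, 71]
Step 2: min=44 at 3
  Swap: [6, 44, 82, 58, 50, 91, 71]

After 2 steps: [6, 44, 82, 58, 50, 91, 71]


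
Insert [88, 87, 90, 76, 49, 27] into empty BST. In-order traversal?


Insert 88: root
Insert 87: L from 88
Insert 90: R from 88
Insert 76: L from 88 -> L from 87
Insert 49: L from 88 -> L from 87 -> L from 76
Insert 27: L from 88 -> L from 87 -> L from 76 -> L from 49

In-order: [27, 49, 76, 87, 88, 90]


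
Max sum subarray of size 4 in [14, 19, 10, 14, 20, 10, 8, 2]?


[0:4]: 57
[1:5]: 63
[2:6]: 54
[3:7]: 52
[4:8]: 40

Max: 63 at [1:5]


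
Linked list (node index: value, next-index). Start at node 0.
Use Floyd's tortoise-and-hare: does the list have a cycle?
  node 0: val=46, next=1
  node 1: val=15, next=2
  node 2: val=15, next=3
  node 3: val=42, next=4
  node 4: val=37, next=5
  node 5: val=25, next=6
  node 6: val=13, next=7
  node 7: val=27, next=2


Floyd's tortoise (slow, +1) and hare (fast, +2):
  init: slow=0, fast=0
  step 1: slow=1, fast=2
  step 2: slow=2, fast=4
  step 3: slow=3, fast=6
  step 4: slow=4, fast=2
  step 5: slow=5, fast=4
  step 6: slow=6, fast=6
  slow == fast at node 6: cycle detected

Cycle: yes


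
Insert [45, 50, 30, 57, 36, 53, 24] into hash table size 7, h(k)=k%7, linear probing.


Insert 45: h=3 -> slot 3
Insert 50: h=1 -> slot 1
Insert 30: h=2 -> slot 2
Insert 57: h=1, 3 probes -> slot 4
Insert 36: h=1, 4 probes -> slot 5
Insert 53: h=4, 2 probes -> slot 6
Insert 24: h=3, 4 probes -> slot 0

Table: [24, 50, 30, 45, 57, 36, 53]


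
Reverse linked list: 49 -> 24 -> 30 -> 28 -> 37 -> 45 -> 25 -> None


Step 1: curr=49, set curr.next=prev(None) | reversed so far: 49
Step 2: curr=24, set curr.next=prev(49) | reversed so far: 24 -> 49
Step 3: curr=30, set curr.next=prev(24) | reversed so far: 30 -> 24 -> 49
Step 4: curr=28, set curr.next=prev(30) | reversed so far: 28 -> 30 -> 24 -> 49
Step 5: curr=37, set curr.next=prev(28) | reversed so far: 37 -> 28 -> 30 -> 24 -> 49
Step 6: curr=45, set curr.next=prev(37) | reversed so far: 45 -> 37 -> 28 -> 30 -> 24 -> 49
Step 7: curr=25, set curr.next=prev(45) | reversed so far: 25 -> 45 -> 37 -> 28 -> 30 -> 24 -> 49

25 -> 45 -> 37 -> 28 -> 30 -> 24 -> 49 -> None


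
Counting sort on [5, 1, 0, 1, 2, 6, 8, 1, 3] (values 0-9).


Input: [5, 1, 0, 1, 2, 6, 8, 1, 3]
Counts: [1, 3, 1, 1, 0, 1, 1, 0, 1, 0]

Sorted: [0, 1, 1, 1, 2, 3, 5, 6, 8]


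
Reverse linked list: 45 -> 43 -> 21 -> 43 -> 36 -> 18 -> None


Step 1: curr=45, set curr.next=prev(None) | reversed so far: 45
Step 2: curr=43, set curr.next=prev(45) | reversed so far: 43 -> 45
Step 3: curr=21, set curr.next=prev(43) | reversed so far: 21 -> 43 -> 45
Step 4: curr=43, set curr.next=prev(21) | reversed so far: 43 -> 21 -> 43 -> 45
Step 5: curr=36, set curr.next=prev(43) | reversed so far: 36 -> 43 -> 21 -> 43 -> 45
Step 6: curr=18, set curr.next=prev(36) | reversed so far: 18 -> 36 -> 43 -> 21 -> 43 -> 45

18 -> 36 -> 43 -> 21 -> 43 -> 45 -> None


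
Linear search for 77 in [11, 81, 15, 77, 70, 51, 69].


i=0: 11!=77
i=1: 81!=77
i=2: 15!=77
i=3: 77==77 found!

Found at 3, 4 comps


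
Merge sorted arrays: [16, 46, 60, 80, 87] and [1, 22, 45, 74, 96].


Take 1 from B
Take 16 from A
Take 22 from B
Take 45 from B
Take 46 from A
Take 60 from A
Take 74 from B
Take 80 from A
Take 87 from A

Merged: [1, 16, 22, 45, 46, 60, 74, 80, 87, 96]


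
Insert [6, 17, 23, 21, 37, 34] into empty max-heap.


Insert 6: [6]
Insert 17: [17, 6]
Insert 23: [23, 6, 17]
Insert 21: [23, 21, 17, 6]
Insert 37: [37, 23, 17, 6, 21]
Insert 34: [37, 23, 34, 6, 21, 17]

Final heap: [37, 23, 34, 6, 21, 17]


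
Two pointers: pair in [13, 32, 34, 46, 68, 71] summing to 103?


lo=0(13)+hi=5(71)=84
lo=1(32)+hi=5(71)=103

Yes: 32+71=103


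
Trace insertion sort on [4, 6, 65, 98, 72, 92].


Initial: [4, 6, 65, 98, 72, 92]
Insert 6: [4, 6, 65, 98, 72, 92]
Insert 65: [4, 6, 65, 98, 72, 92]
Insert 98: [4, 6, 65, 98, 72, 92]
Insert 72: [4, 6, 65, 72, 98, 92]
Insert 92: [4, 6, 65, 72, 92, 98]

Sorted: [4, 6, 65, 72, 92, 98]


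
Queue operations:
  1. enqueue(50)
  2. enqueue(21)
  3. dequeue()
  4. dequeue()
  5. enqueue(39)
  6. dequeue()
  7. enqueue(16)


enqueue(50) -> [50]
enqueue(21) -> [50, 21]
dequeue()->50, [21]
dequeue()->21, []
enqueue(39) -> [39]
dequeue()->39, []
enqueue(16) -> [16]

Final queue: [16]


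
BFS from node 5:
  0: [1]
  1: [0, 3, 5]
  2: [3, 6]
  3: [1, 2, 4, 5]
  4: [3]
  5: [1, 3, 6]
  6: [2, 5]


Visit 5, enqueue [1, 3, 6]
Visit 1, enqueue [0]
Visit 3, enqueue [2, 4]
Visit 6, enqueue []
Visit 0, enqueue []
Visit 2, enqueue []
Visit 4, enqueue []

BFS order: [5, 1, 3, 6, 0, 2, 4]


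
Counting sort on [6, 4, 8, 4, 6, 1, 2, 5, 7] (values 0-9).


Input: [6, 4, 8, 4, 6, 1, 2, 5, 7]
Counts: [0, 1, 1, 0, 2, 1, 2, 1, 1, 0]

Sorted: [1, 2, 4, 4, 5, 6, 6, 7, 8]


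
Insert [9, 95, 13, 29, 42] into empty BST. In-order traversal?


Insert 9: root
Insert 95: R from 9
Insert 13: R from 9 -> L from 95
Insert 29: R from 9 -> L from 95 -> R from 13
Insert 42: R from 9 -> L from 95 -> R from 13 -> R from 29

In-order: [9, 13, 29, 42, 95]


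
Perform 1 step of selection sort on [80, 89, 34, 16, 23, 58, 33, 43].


Initial: [80, 89, 34, 16, 23, 58, 33, 43]
Step 1: min=16 at 3
  Swap: [16, 89, 34, 80, 23, 58, 33, 43]

After 1 step: [16, 89, 34, 80, 23, 58, 33, 43]


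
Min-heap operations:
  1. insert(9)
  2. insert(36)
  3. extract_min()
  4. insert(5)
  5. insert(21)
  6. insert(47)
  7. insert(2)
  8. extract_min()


insert(9) -> [9]
insert(36) -> [9, 36]
extract_min()->9, [36]
insert(5) -> [5, 36]
insert(21) -> [5, 36, 21]
insert(47) -> [5, 36, 21, 47]
insert(2) -> [2, 5, 21, 47, 36]
extract_min()->2, [5, 36, 21, 47]

Final heap: [5, 36, 21, 47]


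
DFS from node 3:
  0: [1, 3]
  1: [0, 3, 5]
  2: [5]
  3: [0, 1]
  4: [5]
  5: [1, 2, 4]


Visit 3, push [1, 0]
Visit 0, push [1]
Visit 1, push [5]
Visit 5, push [4, 2]
Visit 2, push []
Visit 4, push []

DFS order: [3, 0, 1, 5, 2, 4]


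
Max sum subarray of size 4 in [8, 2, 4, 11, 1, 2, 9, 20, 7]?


[0:4]: 25
[1:5]: 18
[2:6]: 18
[3:7]: 23
[4:8]: 32
[5:9]: 38

Max: 38 at [5:9]


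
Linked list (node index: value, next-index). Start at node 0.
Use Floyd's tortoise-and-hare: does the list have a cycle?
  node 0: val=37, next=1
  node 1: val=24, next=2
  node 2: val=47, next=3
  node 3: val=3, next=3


Floyd's tortoise (slow, +1) and hare (fast, +2):
  init: slow=0, fast=0
  step 1: slow=1, fast=2
  step 2: slow=2, fast=3
  step 3: slow=3, fast=3
  slow == fast at node 3: cycle detected

Cycle: yes


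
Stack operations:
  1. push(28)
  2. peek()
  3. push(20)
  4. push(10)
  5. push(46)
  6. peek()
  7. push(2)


push(28) -> [28]
peek()->28
push(20) -> [28, 20]
push(10) -> [28, 20, 10]
push(46) -> [28, 20, 10, 46]
peek()->46
push(2) -> [28, 20, 10, 46, 2]

Final stack: [28, 20, 10, 46, 2]


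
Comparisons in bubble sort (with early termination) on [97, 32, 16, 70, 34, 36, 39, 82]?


Algorithm: bubble sort (with early termination)
Input: [97, 32, 16, 70, 34, 36, 39, 82]
Sorted: [16, 32, 34, 36, 39, 70, 82, 97]

18


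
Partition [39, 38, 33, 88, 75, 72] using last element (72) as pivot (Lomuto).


Pivot: 72
  39 <= 72: advance i (no swap)
  38 <= 72: advance i (no swap)
  33 <= 72: advance i (no swap)
Place pivot at 3: [39, 38, 33, 72, 75, 88]

Partitioned: [39, 38, 33, 72, 75, 88]


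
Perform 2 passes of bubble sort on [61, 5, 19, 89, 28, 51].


Initial: [61, 5, 19, 89, 28, 51]
Pass 1: [5, 19, 61, 28, 51, 89] (4 swaps)
Pass 2: [5, 19, 28, 51, 61, 89] (2 swaps)

After 2 passes: [5, 19, 28, 51, 61, 89]


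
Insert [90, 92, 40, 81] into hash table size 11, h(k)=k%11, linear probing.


Insert 90: h=2 -> slot 2
Insert 92: h=4 -> slot 4
Insert 40: h=7 -> slot 7
Insert 81: h=4, 1 probes -> slot 5

Table: [None, None, 90, None, 92, 81, None, 40, None, None, None]


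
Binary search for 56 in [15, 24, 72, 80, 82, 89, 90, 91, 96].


Step 1: lo=0, hi=8, mid=4, val=82
Step 2: lo=0, hi=3, mid=1, val=24
Step 3: lo=2, hi=3, mid=2, val=72

Not found


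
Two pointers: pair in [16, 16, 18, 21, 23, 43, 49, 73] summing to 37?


lo=0(16)+hi=7(73)=89
lo=0(16)+hi=6(49)=65
lo=0(16)+hi=5(43)=59
lo=0(16)+hi=4(23)=39
lo=0(16)+hi=3(21)=37

Yes: 16+21=37


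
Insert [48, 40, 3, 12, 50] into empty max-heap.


Insert 48: [48]
Insert 40: [48, 40]
Insert 3: [48, 40, 3]
Insert 12: [48, 40, 3, 12]
Insert 50: [50, 48, 3, 12, 40]

Final heap: [50, 48, 3, 12, 40]


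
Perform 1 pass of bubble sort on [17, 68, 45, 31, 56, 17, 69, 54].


Initial: [17, 68, 45, 31, 56, 17, 69, 54]
Pass 1: [17, 45, 31, 56, 17, 68, 54, 69] (5 swaps)

After 1 pass: [17, 45, 31, 56, 17, 68, 54, 69]


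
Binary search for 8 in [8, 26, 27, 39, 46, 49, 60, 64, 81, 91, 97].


Step 1: lo=0, hi=10, mid=5, val=49
Step 2: lo=0, hi=4, mid=2, val=27
Step 3: lo=0, hi=1, mid=0, val=8

Found at index 0


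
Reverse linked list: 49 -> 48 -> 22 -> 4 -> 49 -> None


Step 1: curr=49, set curr.next=prev(None) | reversed so far: 49
Step 2: curr=48, set curr.next=prev(49) | reversed so far: 48 -> 49
Step 3: curr=22, set curr.next=prev(48) | reversed so far: 22 -> 48 -> 49
Step 4: curr=4, set curr.next=prev(22) | reversed so far: 4 -> 22 -> 48 -> 49
Step 5: curr=49, set curr.next=prev(4) | reversed so far: 49 -> 4 -> 22 -> 48 -> 49

49 -> 4 -> 22 -> 48 -> 49 -> None


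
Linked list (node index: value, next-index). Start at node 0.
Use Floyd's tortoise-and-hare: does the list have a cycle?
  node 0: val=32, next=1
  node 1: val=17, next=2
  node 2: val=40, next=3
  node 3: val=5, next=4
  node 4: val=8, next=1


Floyd's tortoise (slow, +1) and hare (fast, +2):
  init: slow=0, fast=0
  step 1: slow=1, fast=2
  step 2: slow=2, fast=4
  step 3: slow=3, fast=2
  step 4: slow=4, fast=4
  slow == fast at node 4: cycle detected

Cycle: yes


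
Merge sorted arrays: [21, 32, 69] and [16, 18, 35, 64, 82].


Take 16 from B
Take 18 from B
Take 21 from A
Take 32 from A
Take 35 from B
Take 64 from B
Take 69 from A

Merged: [16, 18, 21, 32, 35, 64, 69, 82]


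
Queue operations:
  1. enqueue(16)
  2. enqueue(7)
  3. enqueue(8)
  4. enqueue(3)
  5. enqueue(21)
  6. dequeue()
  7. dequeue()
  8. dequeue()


enqueue(16) -> [16]
enqueue(7) -> [16, 7]
enqueue(8) -> [16, 7, 8]
enqueue(3) -> [16, 7, 8, 3]
enqueue(21) -> [16, 7, 8, 3, 21]
dequeue()->16, [7, 8, 3, 21]
dequeue()->7, [8, 3, 21]
dequeue()->8, [3, 21]

Final queue: [3, 21]


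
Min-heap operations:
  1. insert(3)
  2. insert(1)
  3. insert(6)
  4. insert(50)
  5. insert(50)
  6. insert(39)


insert(3) -> [3]
insert(1) -> [1, 3]
insert(6) -> [1, 3, 6]
insert(50) -> [1, 3, 6, 50]
insert(50) -> [1, 3, 6, 50, 50]
insert(39) -> [1, 3, 6, 50, 50, 39]

Final heap: [1, 3, 6, 50, 50, 39]


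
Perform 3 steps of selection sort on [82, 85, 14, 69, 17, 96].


Initial: [82, 85, 14, 69, 17, 96]
Step 1: min=14 at 2
  Swap: [14, 85, 82, 69, 17, 96]
Step 2: min=17 at 4
  Swap: [14, 17, 82, 69, 85, 96]
Step 3: min=69 at 3
  Swap: [14, 17, 69, 82, 85, 96]

After 3 steps: [14, 17, 69, 82, 85, 96]


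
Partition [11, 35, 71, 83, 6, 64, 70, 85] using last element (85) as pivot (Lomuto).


Pivot: 85
  11 <= 85: advance i (no swap)
  35 <= 85: advance i (no swap)
  71 <= 85: advance i (no swap)
  83 <= 85: advance i (no swap)
  6 <= 85: advance i (no swap)
  64 <= 85: advance i (no swap)
  70 <= 85: advance i (no swap)
Place pivot at 7: [11, 35, 71, 83, 6, 64, 70, 85]

Partitioned: [11, 35, 71, 83, 6, 64, 70, 85]


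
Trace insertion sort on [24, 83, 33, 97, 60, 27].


Initial: [24, 83, 33, 97, 60, 27]
Insert 83: [24, 83, 33, 97, 60, 27]
Insert 33: [24, 33, 83, 97, 60, 27]
Insert 97: [24, 33, 83, 97, 60, 27]
Insert 60: [24, 33, 60, 83, 97, 27]
Insert 27: [24, 27, 33, 60, 83, 97]

Sorted: [24, 27, 33, 60, 83, 97]


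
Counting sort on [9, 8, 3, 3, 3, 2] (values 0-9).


Input: [9, 8, 3, 3, 3, 2]
Counts: [0, 0, 1, 3, 0, 0, 0, 0, 1, 1]

Sorted: [2, 3, 3, 3, 8, 9]


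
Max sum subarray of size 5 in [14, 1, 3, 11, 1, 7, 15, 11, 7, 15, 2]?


[0:5]: 30
[1:6]: 23
[2:7]: 37
[3:8]: 45
[4:9]: 41
[5:10]: 55
[6:11]: 50

Max: 55 at [5:10]


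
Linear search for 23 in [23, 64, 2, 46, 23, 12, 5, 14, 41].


i=0: 23==23 found!

Found at 0, 1 comps


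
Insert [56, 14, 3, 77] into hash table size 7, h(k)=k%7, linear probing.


Insert 56: h=0 -> slot 0
Insert 14: h=0, 1 probes -> slot 1
Insert 3: h=3 -> slot 3
Insert 77: h=0, 2 probes -> slot 2

Table: [56, 14, 77, 3, None, None, None]


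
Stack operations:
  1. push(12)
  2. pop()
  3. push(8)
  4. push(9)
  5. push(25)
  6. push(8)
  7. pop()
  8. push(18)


push(12) -> [12]
pop()->12, []
push(8) -> [8]
push(9) -> [8, 9]
push(25) -> [8, 9, 25]
push(8) -> [8, 9, 25, 8]
pop()->8, [8, 9, 25]
push(18) -> [8, 9, 25, 18]

Final stack: [8, 9, 25, 18]


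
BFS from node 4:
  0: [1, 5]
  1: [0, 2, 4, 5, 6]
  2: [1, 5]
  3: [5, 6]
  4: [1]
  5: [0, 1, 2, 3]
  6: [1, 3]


Visit 4, enqueue [1]
Visit 1, enqueue [0, 2, 5, 6]
Visit 0, enqueue []
Visit 2, enqueue []
Visit 5, enqueue [3]
Visit 6, enqueue []
Visit 3, enqueue []

BFS order: [4, 1, 0, 2, 5, 6, 3]


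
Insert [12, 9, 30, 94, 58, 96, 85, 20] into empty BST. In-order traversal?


Insert 12: root
Insert 9: L from 12
Insert 30: R from 12
Insert 94: R from 12 -> R from 30
Insert 58: R from 12 -> R from 30 -> L from 94
Insert 96: R from 12 -> R from 30 -> R from 94
Insert 85: R from 12 -> R from 30 -> L from 94 -> R from 58
Insert 20: R from 12 -> L from 30

In-order: [9, 12, 20, 30, 58, 85, 94, 96]


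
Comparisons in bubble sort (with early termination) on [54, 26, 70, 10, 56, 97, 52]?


Algorithm: bubble sort (with early termination)
Input: [54, 26, 70, 10, 56, 97, 52]
Sorted: [10, 26, 52, 54, 56, 70, 97]

20


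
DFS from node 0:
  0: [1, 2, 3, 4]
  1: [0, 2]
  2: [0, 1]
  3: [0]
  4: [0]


Visit 0, push [4, 3, 2, 1]
Visit 1, push [2]
Visit 2, push []
Visit 3, push []
Visit 4, push []

DFS order: [0, 1, 2, 3, 4]


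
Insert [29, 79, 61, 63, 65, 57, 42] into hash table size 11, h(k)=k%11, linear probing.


Insert 29: h=7 -> slot 7
Insert 79: h=2 -> slot 2
Insert 61: h=6 -> slot 6
Insert 63: h=8 -> slot 8
Insert 65: h=10 -> slot 10
Insert 57: h=2, 1 probes -> slot 3
Insert 42: h=9 -> slot 9

Table: [None, None, 79, 57, None, None, 61, 29, 63, 42, 65]


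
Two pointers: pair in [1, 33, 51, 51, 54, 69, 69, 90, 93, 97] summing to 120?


lo=0(1)+hi=9(97)=98
lo=1(33)+hi=9(97)=130
lo=1(33)+hi=8(93)=126
lo=1(33)+hi=7(90)=123
lo=1(33)+hi=6(69)=102
lo=2(51)+hi=6(69)=120

Yes: 51+69=120


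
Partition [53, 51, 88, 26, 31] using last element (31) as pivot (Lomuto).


Pivot: 31
  26 <= 31: swap -> [26, 51, 88, 53, 31]
Place pivot at 1: [26, 31, 88, 53, 51]

Partitioned: [26, 31, 88, 53, 51]


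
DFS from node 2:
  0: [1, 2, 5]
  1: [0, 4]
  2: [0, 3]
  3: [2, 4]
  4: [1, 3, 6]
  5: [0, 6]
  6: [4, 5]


Visit 2, push [3, 0]
Visit 0, push [5, 1]
Visit 1, push [4]
Visit 4, push [6, 3]
Visit 3, push []
Visit 6, push [5]
Visit 5, push []

DFS order: [2, 0, 1, 4, 3, 6, 5]


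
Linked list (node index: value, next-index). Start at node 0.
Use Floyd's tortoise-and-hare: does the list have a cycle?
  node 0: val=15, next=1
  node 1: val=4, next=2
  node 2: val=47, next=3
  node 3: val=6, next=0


Floyd's tortoise (slow, +1) and hare (fast, +2):
  init: slow=0, fast=0
  step 1: slow=1, fast=2
  step 2: slow=2, fast=0
  step 3: slow=3, fast=2
  step 4: slow=0, fast=0
  slow == fast at node 0: cycle detected

Cycle: yes


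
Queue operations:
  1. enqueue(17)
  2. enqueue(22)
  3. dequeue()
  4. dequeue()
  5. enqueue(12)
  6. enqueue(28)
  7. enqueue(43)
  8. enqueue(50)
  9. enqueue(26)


enqueue(17) -> [17]
enqueue(22) -> [17, 22]
dequeue()->17, [22]
dequeue()->22, []
enqueue(12) -> [12]
enqueue(28) -> [12, 28]
enqueue(43) -> [12, 28, 43]
enqueue(50) -> [12, 28, 43, 50]
enqueue(26) -> [12, 28, 43, 50, 26]

Final queue: [12, 28, 43, 50, 26]


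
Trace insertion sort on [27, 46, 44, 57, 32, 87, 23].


Initial: [27, 46, 44, 57, 32, 87, 23]
Insert 46: [27, 46, 44, 57, 32, 87, 23]
Insert 44: [27, 44, 46, 57, 32, 87, 23]
Insert 57: [27, 44, 46, 57, 32, 87, 23]
Insert 32: [27, 32, 44, 46, 57, 87, 23]
Insert 87: [27, 32, 44, 46, 57, 87, 23]
Insert 23: [23, 27, 32, 44, 46, 57, 87]

Sorted: [23, 27, 32, 44, 46, 57, 87]


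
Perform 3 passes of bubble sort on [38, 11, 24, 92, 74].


Initial: [38, 11, 24, 92, 74]
Pass 1: [11, 24, 38, 74, 92] (3 swaps)
Pass 2: [11, 24, 38, 74, 92] (0 swaps)
Pass 3: [11, 24, 38, 74, 92] (0 swaps)

After 3 passes: [11, 24, 38, 74, 92]


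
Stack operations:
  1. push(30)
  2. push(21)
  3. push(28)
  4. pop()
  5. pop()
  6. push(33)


push(30) -> [30]
push(21) -> [30, 21]
push(28) -> [30, 21, 28]
pop()->28, [30, 21]
pop()->21, [30]
push(33) -> [30, 33]

Final stack: [30, 33]


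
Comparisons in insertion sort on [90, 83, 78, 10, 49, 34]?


Algorithm: insertion sort
Input: [90, 83, 78, 10, 49, 34]
Sorted: [10, 34, 49, 78, 83, 90]

15


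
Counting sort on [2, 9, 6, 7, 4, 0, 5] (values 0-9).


Input: [2, 9, 6, 7, 4, 0, 5]
Counts: [1, 0, 1, 0, 1, 1, 1, 1, 0, 1]

Sorted: [0, 2, 4, 5, 6, 7, 9]


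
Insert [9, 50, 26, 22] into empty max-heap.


Insert 9: [9]
Insert 50: [50, 9]
Insert 26: [50, 9, 26]
Insert 22: [50, 22, 26, 9]

Final heap: [50, 22, 26, 9]


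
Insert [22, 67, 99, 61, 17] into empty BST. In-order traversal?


Insert 22: root
Insert 67: R from 22
Insert 99: R from 22 -> R from 67
Insert 61: R from 22 -> L from 67
Insert 17: L from 22

In-order: [17, 22, 61, 67, 99]


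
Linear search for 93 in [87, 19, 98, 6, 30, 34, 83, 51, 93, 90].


i=0: 87!=93
i=1: 19!=93
i=2: 98!=93
i=3: 6!=93
i=4: 30!=93
i=5: 34!=93
i=6: 83!=93
i=7: 51!=93
i=8: 93==93 found!

Found at 8, 9 comps


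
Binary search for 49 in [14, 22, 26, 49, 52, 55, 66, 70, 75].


Step 1: lo=0, hi=8, mid=4, val=52
Step 2: lo=0, hi=3, mid=1, val=22
Step 3: lo=2, hi=3, mid=2, val=26
Step 4: lo=3, hi=3, mid=3, val=49

Found at index 3


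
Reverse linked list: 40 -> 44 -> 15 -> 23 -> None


Step 1: curr=40, set curr.next=prev(None) | reversed so far: 40
Step 2: curr=44, set curr.next=prev(40) | reversed so far: 44 -> 40
Step 3: curr=15, set curr.next=prev(44) | reversed so far: 15 -> 44 -> 40
Step 4: curr=23, set curr.next=prev(15) | reversed so far: 23 -> 15 -> 44 -> 40

23 -> 15 -> 44 -> 40 -> None


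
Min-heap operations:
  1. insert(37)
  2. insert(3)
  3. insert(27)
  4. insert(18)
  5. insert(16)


insert(37) -> [37]
insert(3) -> [3, 37]
insert(27) -> [3, 37, 27]
insert(18) -> [3, 18, 27, 37]
insert(16) -> [3, 16, 27, 37, 18]

Final heap: [3, 16, 27, 37, 18]


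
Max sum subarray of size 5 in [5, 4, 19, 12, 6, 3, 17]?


[0:5]: 46
[1:6]: 44
[2:7]: 57

Max: 57 at [2:7]


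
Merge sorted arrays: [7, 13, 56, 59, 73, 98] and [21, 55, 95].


Take 7 from A
Take 13 from A
Take 21 from B
Take 55 from B
Take 56 from A
Take 59 from A
Take 73 from A
Take 95 from B

Merged: [7, 13, 21, 55, 56, 59, 73, 95, 98]


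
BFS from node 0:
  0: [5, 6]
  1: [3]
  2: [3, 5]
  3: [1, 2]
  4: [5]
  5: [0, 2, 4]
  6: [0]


Visit 0, enqueue [5, 6]
Visit 5, enqueue [2, 4]
Visit 6, enqueue []
Visit 2, enqueue [3]
Visit 4, enqueue []
Visit 3, enqueue [1]
Visit 1, enqueue []

BFS order: [0, 5, 6, 2, 4, 3, 1]


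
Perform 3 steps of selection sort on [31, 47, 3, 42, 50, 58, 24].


Initial: [31, 47, 3, 42, 50, 58, 24]
Step 1: min=3 at 2
  Swap: [3, 47, 31, 42, 50, 58, 24]
Step 2: min=24 at 6
  Swap: [3, 24, 31, 42, 50, 58, 47]
Step 3: min=31 at 2
  Swap: [3, 24, 31, 42, 50, 58, 47]

After 3 steps: [3, 24, 31, 42, 50, 58, 47]


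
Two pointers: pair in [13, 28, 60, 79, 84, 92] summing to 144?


lo=0(13)+hi=5(92)=105
lo=1(28)+hi=5(92)=120
lo=2(60)+hi=5(92)=152
lo=2(60)+hi=4(84)=144

Yes: 60+84=144


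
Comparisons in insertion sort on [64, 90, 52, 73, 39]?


Algorithm: insertion sort
Input: [64, 90, 52, 73, 39]
Sorted: [39, 52, 64, 73, 90]

9


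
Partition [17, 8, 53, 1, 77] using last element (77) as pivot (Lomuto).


Pivot: 77
  17 <= 77: advance i (no swap)
  8 <= 77: advance i (no swap)
  53 <= 77: advance i (no swap)
  1 <= 77: advance i (no swap)
Place pivot at 4: [17, 8, 53, 1, 77]

Partitioned: [17, 8, 53, 1, 77]


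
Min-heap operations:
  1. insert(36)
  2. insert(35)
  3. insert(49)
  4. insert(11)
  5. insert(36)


insert(36) -> [36]
insert(35) -> [35, 36]
insert(49) -> [35, 36, 49]
insert(11) -> [11, 35, 49, 36]
insert(36) -> [11, 35, 49, 36, 36]

Final heap: [11, 35, 49, 36, 36]


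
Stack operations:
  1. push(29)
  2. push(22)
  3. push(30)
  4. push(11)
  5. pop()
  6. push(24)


push(29) -> [29]
push(22) -> [29, 22]
push(30) -> [29, 22, 30]
push(11) -> [29, 22, 30, 11]
pop()->11, [29, 22, 30]
push(24) -> [29, 22, 30, 24]

Final stack: [29, 22, 30, 24]


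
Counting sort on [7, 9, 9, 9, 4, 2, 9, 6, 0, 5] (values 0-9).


Input: [7, 9, 9, 9, 4, 2, 9, 6, 0, 5]
Counts: [1, 0, 1, 0, 1, 1, 1, 1, 0, 4]

Sorted: [0, 2, 4, 5, 6, 7, 9, 9, 9, 9]


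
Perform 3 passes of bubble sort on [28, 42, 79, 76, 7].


Initial: [28, 42, 79, 76, 7]
Pass 1: [28, 42, 76, 7, 79] (2 swaps)
Pass 2: [28, 42, 7, 76, 79] (1 swaps)
Pass 3: [28, 7, 42, 76, 79] (1 swaps)

After 3 passes: [28, 7, 42, 76, 79]


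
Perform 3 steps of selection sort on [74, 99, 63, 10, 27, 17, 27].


Initial: [74, 99, 63, 10, 27, 17, 27]
Step 1: min=10 at 3
  Swap: [10, 99, 63, 74, 27, 17, 27]
Step 2: min=17 at 5
  Swap: [10, 17, 63, 74, 27, 99, 27]
Step 3: min=27 at 4
  Swap: [10, 17, 27, 74, 63, 99, 27]

After 3 steps: [10, 17, 27, 74, 63, 99, 27]


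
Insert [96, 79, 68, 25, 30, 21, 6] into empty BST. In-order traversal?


Insert 96: root
Insert 79: L from 96
Insert 68: L from 96 -> L from 79
Insert 25: L from 96 -> L from 79 -> L from 68
Insert 30: L from 96 -> L from 79 -> L from 68 -> R from 25
Insert 21: L from 96 -> L from 79 -> L from 68 -> L from 25
Insert 6: L from 96 -> L from 79 -> L from 68 -> L from 25 -> L from 21

In-order: [6, 21, 25, 30, 68, 79, 96]


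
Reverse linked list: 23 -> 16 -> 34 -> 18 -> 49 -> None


Step 1: curr=23, set curr.next=prev(None) | reversed so far: 23
Step 2: curr=16, set curr.next=prev(23) | reversed so far: 16 -> 23
Step 3: curr=34, set curr.next=prev(16) | reversed so far: 34 -> 16 -> 23
Step 4: curr=18, set curr.next=prev(34) | reversed so far: 18 -> 34 -> 16 -> 23
Step 5: curr=49, set curr.next=prev(18) | reversed so far: 49 -> 18 -> 34 -> 16 -> 23

49 -> 18 -> 34 -> 16 -> 23 -> None


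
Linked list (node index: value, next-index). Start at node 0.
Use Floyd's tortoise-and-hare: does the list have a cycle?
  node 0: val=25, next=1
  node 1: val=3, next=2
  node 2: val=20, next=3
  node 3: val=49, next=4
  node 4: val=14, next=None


Floyd's tortoise (slow, +1) and hare (fast, +2):
  init: slow=0, fast=0
  step 1: slow=1, fast=2
  step 2: slow=2, fast=4
  step 3: fast -> None, no cycle

Cycle: no


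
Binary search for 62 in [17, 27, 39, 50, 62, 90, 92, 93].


Step 1: lo=0, hi=7, mid=3, val=50
Step 2: lo=4, hi=7, mid=5, val=90
Step 3: lo=4, hi=4, mid=4, val=62

Found at index 4


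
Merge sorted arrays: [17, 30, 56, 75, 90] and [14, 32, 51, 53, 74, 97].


Take 14 from B
Take 17 from A
Take 30 from A
Take 32 from B
Take 51 from B
Take 53 from B
Take 56 from A
Take 74 from B
Take 75 from A
Take 90 from A

Merged: [14, 17, 30, 32, 51, 53, 56, 74, 75, 90, 97]


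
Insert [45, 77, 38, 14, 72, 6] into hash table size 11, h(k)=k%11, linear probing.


Insert 45: h=1 -> slot 1
Insert 77: h=0 -> slot 0
Insert 38: h=5 -> slot 5
Insert 14: h=3 -> slot 3
Insert 72: h=6 -> slot 6
Insert 6: h=6, 1 probes -> slot 7

Table: [77, 45, None, 14, None, 38, 72, 6, None, None, None]


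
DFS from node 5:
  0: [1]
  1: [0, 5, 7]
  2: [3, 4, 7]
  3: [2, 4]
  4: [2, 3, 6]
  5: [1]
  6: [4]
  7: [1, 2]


Visit 5, push [1]
Visit 1, push [7, 0]
Visit 0, push []
Visit 7, push [2]
Visit 2, push [4, 3]
Visit 3, push [4]
Visit 4, push [6]
Visit 6, push []

DFS order: [5, 1, 0, 7, 2, 3, 4, 6]


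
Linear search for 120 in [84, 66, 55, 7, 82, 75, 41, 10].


i=0: 84!=120
i=1: 66!=120
i=2: 55!=120
i=3: 7!=120
i=4: 82!=120
i=5: 75!=120
i=6: 41!=120
i=7: 10!=120

Not found, 8 comps


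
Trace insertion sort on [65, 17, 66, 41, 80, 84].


Initial: [65, 17, 66, 41, 80, 84]
Insert 17: [17, 65, 66, 41, 80, 84]
Insert 66: [17, 65, 66, 41, 80, 84]
Insert 41: [17, 41, 65, 66, 80, 84]
Insert 80: [17, 41, 65, 66, 80, 84]
Insert 84: [17, 41, 65, 66, 80, 84]

Sorted: [17, 41, 65, 66, 80, 84]


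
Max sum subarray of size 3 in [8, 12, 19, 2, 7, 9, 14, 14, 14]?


[0:3]: 39
[1:4]: 33
[2:5]: 28
[3:6]: 18
[4:7]: 30
[5:8]: 37
[6:9]: 42

Max: 42 at [6:9]


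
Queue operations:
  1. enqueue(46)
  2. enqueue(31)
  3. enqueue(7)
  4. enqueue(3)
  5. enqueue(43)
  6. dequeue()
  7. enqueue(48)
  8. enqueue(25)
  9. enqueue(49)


enqueue(46) -> [46]
enqueue(31) -> [46, 31]
enqueue(7) -> [46, 31, 7]
enqueue(3) -> [46, 31, 7, 3]
enqueue(43) -> [46, 31, 7, 3, 43]
dequeue()->46, [31, 7, 3, 43]
enqueue(48) -> [31, 7, 3, 43, 48]
enqueue(25) -> [31, 7, 3, 43, 48, 25]
enqueue(49) -> [31, 7, 3, 43, 48, 25, 49]

Final queue: [31, 7, 3, 43, 48, 25, 49]


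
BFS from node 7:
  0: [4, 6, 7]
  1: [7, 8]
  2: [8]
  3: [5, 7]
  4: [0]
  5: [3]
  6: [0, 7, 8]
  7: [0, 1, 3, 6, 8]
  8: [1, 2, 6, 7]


Visit 7, enqueue [0, 1, 3, 6, 8]
Visit 0, enqueue [4]
Visit 1, enqueue []
Visit 3, enqueue [5]
Visit 6, enqueue []
Visit 8, enqueue [2]
Visit 4, enqueue []
Visit 5, enqueue []
Visit 2, enqueue []

BFS order: [7, 0, 1, 3, 6, 8, 4, 5, 2]


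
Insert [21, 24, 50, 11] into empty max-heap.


Insert 21: [21]
Insert 24: [24, 21]
Insert 50: [50, 21, 24]
Insert 11: [50, 21, 24, 11]

Final heap: [50, 21, 24, 11]


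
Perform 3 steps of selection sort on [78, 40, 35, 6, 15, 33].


Initial: [78, 40, 35, 6, 15, 33]
Step 1: min=6 at 3
  Swap: [6, 40, 35, 78, 15, 33]
Step 2: min=15 at 4
  Swap: [6, 15, 35, 78, 40, 33]
Step 3: min=33 at 5
  Swap: [6, 15, 33, 78, 40, 35]

After 3 steps: [6, 15, 33, 78, 40, 35]


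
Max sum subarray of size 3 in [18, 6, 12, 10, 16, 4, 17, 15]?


[0:3]: 36
[1:4]: 28
[2:5]: 38
[3:6]: 30
[4:7]: 37
[5:8]: 36

Max: 38 at [2:5]


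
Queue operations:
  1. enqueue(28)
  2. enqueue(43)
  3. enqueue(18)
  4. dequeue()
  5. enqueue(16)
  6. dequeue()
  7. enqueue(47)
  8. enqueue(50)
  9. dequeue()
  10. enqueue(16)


enqueue(28) -> [28]
enqueue(43) -> [28, 43]
enqueue(18) -> [28, 43, 18]
dequeue()->28, [43, 18]
enqueue(16) -> [43, 18, 16]
dequeue()->43, [18, 16]
enqueue(47) -> [18, 16, 47]
enqueue(50) -> [18, 16, 47, 50]
dequeue()->18, [16, 47, 50]
enqueue(16) -> [16, 47, 50, 16]

Final queue: [16, 47, 50, 16]


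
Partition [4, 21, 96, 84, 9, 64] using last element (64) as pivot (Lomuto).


Pivot: 64
  4 <= 64: advance i (no swap)
  21 <= 64: advance i (no swap)
  9 <= 64: swap -> [4, 21, 9, 84, 96, 64]
Place pivot at 3: [4, 21, 9, 64, 96, 84]

Partitioned: [4, 21, 9, 64, 96, 84]


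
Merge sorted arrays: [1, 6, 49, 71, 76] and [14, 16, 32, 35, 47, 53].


Take 1 from A
Take 6 from A
Take 14 from B
Take 16 from B
Take 32 from B
Take 35 from B
Take 47 from B
Take 49 from A
Take 53 from B

Merged: [1, 6, 14, 16, 32, 35, 47, 49, 53, 71, 76]


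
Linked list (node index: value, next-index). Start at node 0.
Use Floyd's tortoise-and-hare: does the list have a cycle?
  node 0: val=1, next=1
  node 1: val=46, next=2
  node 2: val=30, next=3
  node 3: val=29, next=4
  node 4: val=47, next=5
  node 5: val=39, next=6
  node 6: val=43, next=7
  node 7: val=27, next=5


Floyd's tortoise (slow, +1) and hare (fast, +2):
  init: slow=0, fast=0
  step 1: slow=1, fast=2
  step 2: slow=2, fast=4
  step 3: slow=3, fast=6
  step 4: slow=4, fast=5
  step 5: slow=5, fast=7
  step 6: slow=6, fast=6
  slow == fast at node 6: cycle detected

Cycle: yes


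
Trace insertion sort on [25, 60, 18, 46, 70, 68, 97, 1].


Initial: [25, 60, 18, 46, 70, 68, 97, 1]
Insert 60: [25, 60, 18, 46, 70, 68, 97, 1]
Insert 18: [18, 25, 60, 46, 70, 68, 97, 1]
Insert 46: [18, 25, 46, 60, 70, 68, 97, 1]
Insert 70: [18, 25, 46, 60, 70, 68, 97, 1]
Insert 68: [18, 25, 46, 60, 68, 70, 97, 1]
Insert 97: [18, 25, 46, 60, 68, 70, 97, 1]
Insert 1: [1, 18, 25, 46, 60, 68, 70, 97]

Sorted: [1, 18, 25, 46, 60, 68, 70, 97]


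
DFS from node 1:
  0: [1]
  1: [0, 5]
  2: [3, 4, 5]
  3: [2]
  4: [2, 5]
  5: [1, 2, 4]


Visit 1, push [5, 0]
Visit 0, push []
Visit 5, push [4, 2]
Visit 2, push [4, 3]
Visit 3, push []
Visit 4, push []

DFS order: [1, 0, 5, 2, 3, 4]


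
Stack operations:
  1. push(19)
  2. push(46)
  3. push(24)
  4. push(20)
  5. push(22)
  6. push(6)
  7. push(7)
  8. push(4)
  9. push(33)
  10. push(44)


push(19) -> [19]
push(46) -> [19, 46]
push(24) -> [19, 46, 24]
push(20) -> [19, 46, 24, 20]
push(22) -> [19, 46, 24, 20, 22]
push(6) -> [19, 46, 24, 20, 22, 6]
push(7) -> [19, 46, 24, 20, 22, 6, 7]
push(4) -> [19, 46, 24, 20, 22, 6, 7, 4]
push(33) -> [19, 46, 24, 20, 22, 6, 7, 4, 33]
push(44) -> [19, 46, 24, 20, 22, 6, 7, 4, 33, 44]

Final stack: [19, 46, 24, 20, 22, 6, 7, 4, 33, 44]


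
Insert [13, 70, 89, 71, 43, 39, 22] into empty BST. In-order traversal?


Insert 13: root
Insert 70: R from 13
Insert 89: R from 13 -> R from 70
Insert 71: R from 13 -> R from 70 -> L from 89
Insert 43: R from 13 -> L from 70
Insert 39: R from 13 -> L from 70 -> L from 43
Insert 22: R from 13 -> L from 70 -> L from 43 -> L from 39

In-order: [13, 22, 39, 43, 70, 71, 89]


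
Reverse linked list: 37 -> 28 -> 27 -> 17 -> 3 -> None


Step 1: curr=37, set curr.next=prev(None) | reversed so far: 37
Step 2: curr=28, set curr.next=prev(37) | reversed so far: 28 -> 37
Step 3: curr=27, set curr.next=prev(28) | reversed so far: 27 -> 28 -> 37
Step 4: curr=17, set curr.next=prev(27) | reversed so far: 17 -> 27 -> 28 -> 37
Step 5: curr=3, set curr.next=prev(17) | reversed so far: 3 -> 17 -> 27 -> 28 -> 37

3 -> 17 -> 27 -> 28 -> 37 -> None


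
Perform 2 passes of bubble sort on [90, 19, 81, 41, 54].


Initial: [90, 19, 81, 41, 54]
Pass 1: [19, 81, 41, 54, 90] (4 swaps)
Pass 2: [19, 41, 54, 81, 90] (2 swaps)

After 2 passes: [19, 41, 54, 81, 90]


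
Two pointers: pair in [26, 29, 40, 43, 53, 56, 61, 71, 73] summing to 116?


lo=0(26)+hi=8(73)=99
lo=1(29)+hi=8(73)=102
lo=2(40)+hi=8(73)=113
lo=3(43)+hi=8(73)=116

Yes: 43+73=116


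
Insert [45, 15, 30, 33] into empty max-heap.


Insert 45: [45]
Insert 15: [45, 15]
Insert 30: [45, 15, 30]
Insert 33: [45, 33, 30, 15]

Final heap: [45, 33, 30, 15]


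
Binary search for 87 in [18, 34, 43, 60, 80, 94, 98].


Step 1: lo=0, hi=6, mid=3, val=60
Step 2: lo=4, hi=6, mid=5, val=94
Step 3: lo=4, hi=4, mid=4, val=80

Not found


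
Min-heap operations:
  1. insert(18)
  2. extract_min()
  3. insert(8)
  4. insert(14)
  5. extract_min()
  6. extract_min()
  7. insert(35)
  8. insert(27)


insert(18) -> [18]
extract_min()->18, []
insert(8) -> [8]
insert(14) -> [8, 14]
extract_min()->8, [14]
extract_min()->14, []
insert(35) -> [35]
insert(27) -> [27, 35]

Final heap: [27, 35]


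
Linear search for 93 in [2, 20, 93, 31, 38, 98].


i=0: 2!=93
i=1: 20!=93
i=2: 93==93 found!

Found at 2, 3 comps


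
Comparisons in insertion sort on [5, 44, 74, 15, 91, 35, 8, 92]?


Algorithm: insertion sort
Input: [5, 44, 74, 15, 91, 35, 8, 92]
Sorted: [5, 8, 15, 35, 44, 74, 91, 92]

17


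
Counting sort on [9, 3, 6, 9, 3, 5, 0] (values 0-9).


Input: [9, 3, 6, 9, 3, 5, 0]
Counts: [1, 0, 0, 2, 0, 1, 1, 0, 0, 2]

Sorted: [0, 3, 3, 5, 6, 9, 9]


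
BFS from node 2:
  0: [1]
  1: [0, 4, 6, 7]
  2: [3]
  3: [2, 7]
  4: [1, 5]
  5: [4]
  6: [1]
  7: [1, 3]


Visit 2, enqueue [3]
Visit 3, enqueue [7]
Visit 7, enqueue [1]
Visit 1, enqueue [0, 4, 6]
Visit 0, enqueue []
Visit 4, enqueue [5]
Visit 6, enqueue []
Visit 5, enqueue []

BFS order: [2, 3, 7, 1, 0, 4, 6, 5]


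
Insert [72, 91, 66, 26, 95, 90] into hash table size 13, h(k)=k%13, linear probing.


Insert 72: h=7 -> slot 7
Insert 91: h=0 -> slot 0
Insert 66: h=1 -> slot 1
Insert 26: h=0, 2 probes -> slot 2
Insert 95: h=4 -> slot 4
Insert 90: h=12 -> slot 12

Table: [91, 66, 26, None, 95, None, None, 72, None, None, None, None, 90]


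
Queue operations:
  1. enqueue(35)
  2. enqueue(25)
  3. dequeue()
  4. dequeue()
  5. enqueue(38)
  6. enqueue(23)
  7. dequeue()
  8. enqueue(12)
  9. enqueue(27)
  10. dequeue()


enqueue(35) -> [35]
enqueue(25) -> [35, 25]
dequeue()->35, [25]
dequeue()->25, []
enqueue(38) -> [38]
enqueue(23) -> [38, 23]
dequeue()->38, [23]
enqueue(12) -> [23, 12]
enqueue(27) -> [23, 12, 27]
dequeue()->23, [12, 27]

Final queue: [12, 27]


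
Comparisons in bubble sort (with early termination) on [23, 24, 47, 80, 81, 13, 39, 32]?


Algorithm: bubble sort (with early termination)
Input: [23, 24, 47, 80, 81, 13, 39, 32]
Sorted: [13, 23, 24, 32, 39, 47, 80, 81]

27


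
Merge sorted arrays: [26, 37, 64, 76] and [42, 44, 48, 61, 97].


Take 26 from A
Take 37 from A
Take 42 from B
Take 44 from B
Take 48 from B
Take 61 from B
Take 64 from A
Take 76 from A

Merged: [26, 37, 42, 44, 48, 61, 64, 76, 97]


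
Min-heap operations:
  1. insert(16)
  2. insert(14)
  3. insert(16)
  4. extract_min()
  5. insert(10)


insert(16) -> [16]
insert(14) -> [14, 16]
insert(16) -> [14, 16, 16]
extract_min()->14, [16, 16]
insert(10) -> [10, 16, 16]

Final heap: [10, 16, 16]


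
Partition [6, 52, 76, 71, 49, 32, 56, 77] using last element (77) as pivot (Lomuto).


Pivot: 77
  6 <= 77: advance i (no swap)
  52 <= 77: advance i (no swap)
  76 <= 77: advance i (no swap)
  71 <= 77: advance i (no swap)
  49 <= 77: advance i (no swap)
  32 <= 77: advance i (no swap)
  56 <= 77: advance i (no swap)
Place pivot at 7: [6, 52, 76, 71, 49, 32, 56, 77]

Partitioned: [6, 52, 76, 71, 49, 32, 56, 77]


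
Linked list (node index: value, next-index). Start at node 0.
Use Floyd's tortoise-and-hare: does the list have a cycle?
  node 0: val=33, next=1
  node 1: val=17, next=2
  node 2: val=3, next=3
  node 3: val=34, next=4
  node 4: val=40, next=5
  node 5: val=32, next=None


Floyd's tortoise (slow, +1) and hare (fast, +2):
  init: slow=0, fast=0
  step 1: slow=1, fast=2
  step 2: slow=2, fast=4
  step 3: fast 4->5->None, no cycle

Cycle: no


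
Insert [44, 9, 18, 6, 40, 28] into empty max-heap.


Insert 44: [44]
Insert 9: [44, 9]
Insert 18: [44, 9, 18]
Insert 6: [44, 9, 18, 6]
Insert 40: [44, 40, 18, 6, 9]
Insert 28: [44, 40, 28, 6, 9, 18]

Final heap: [44, 40, 28, 6, 9, 18]


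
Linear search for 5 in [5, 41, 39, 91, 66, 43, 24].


i=0: 5==5 found!

Found at 0, 1 comps


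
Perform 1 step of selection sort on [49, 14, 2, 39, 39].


Initial: [49, 14, 2, 39, 39]
Step 1: min=2 at 2
  Swap: [2, 14, 49, 39, 39]

After 1 step: [2, 14, 49, 39, 39]


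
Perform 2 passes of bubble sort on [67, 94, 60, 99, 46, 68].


Initial: [67, 94, 60, 99, 46, 68]
Pass 1: [67, 60, 94, 46, 68, 99] (3 swaps)
Pass 2: [60, 67, 46, 68, 94, 99] (3 swaps)

After 2 passes: [60, 67, 46, 68, 94, 99]


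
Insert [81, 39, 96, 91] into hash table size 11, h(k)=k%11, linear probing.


Insert 81: h=4 -> slot 4
Insert 39: h=6 -> slot 6
Insert 96: h=8 -> slot 8
Insert 91: h=3 -> slot 3

Table: [None, None, None, 91, 81, None, 39, None, 96, None, None]


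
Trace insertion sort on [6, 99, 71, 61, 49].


Initial: [6, 99, 71, 61, 49]
Insert 99: [6, 99, 71, 61, 49]
Insert 71: [6, 71, 99, 61, 49]
Insert 61: [6, 61, 71, 99, 49]
Insert 49: [6, 49, 61, 71, 99]

Sorted: [6, 49, 61, 71, 99]


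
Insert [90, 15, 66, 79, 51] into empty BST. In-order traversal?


Insert 90: root
Insert 15: L from 90
Insert 66: L from 90 -> R from 15
Insert 79: L from 90 -> R from 15 -> R from 66
Insert 51: L from 90 -> R from 15 -> L from 66

In-order: [15, 51, 66, 79, 90]


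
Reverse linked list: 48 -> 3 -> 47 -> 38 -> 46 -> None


Step 1: curr=48, set curr.next=prev(None) | reversed so far: 48
Step 2: curr=3, set curr.next=prev(48) | reversed so far: 3 -> 48
Step 3: curr=47, set curr.next=prev(3) | reversed so far: 47 -> 3 -> 48
Step 4: curr=38, set curr.next=prev(47) | reversed so far: 38 -> 47 -> 3 -> 48
Step 5: curr=46, set curr.next=prev(38) | reversed so far: 46 -> 38 -> 47 -> 3 -> 48

46 -> 38 -> 47 -> 3 -> 48 -> None
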